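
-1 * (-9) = 9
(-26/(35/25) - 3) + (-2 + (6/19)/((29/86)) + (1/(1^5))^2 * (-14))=-141301/3857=-36.63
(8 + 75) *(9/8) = 747/8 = 93.38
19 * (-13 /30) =-247 /30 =-8.23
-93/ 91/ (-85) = 93/ 7735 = 0.01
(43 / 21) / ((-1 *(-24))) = 43 / 504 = 0.09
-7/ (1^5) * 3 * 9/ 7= -27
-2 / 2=-1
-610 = -610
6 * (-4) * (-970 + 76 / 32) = 23223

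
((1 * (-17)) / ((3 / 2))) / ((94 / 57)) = -6.87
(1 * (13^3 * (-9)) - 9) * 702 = -13886964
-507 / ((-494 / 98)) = 1911 / 19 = 100.58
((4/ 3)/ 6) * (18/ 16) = 1/ 4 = 0.25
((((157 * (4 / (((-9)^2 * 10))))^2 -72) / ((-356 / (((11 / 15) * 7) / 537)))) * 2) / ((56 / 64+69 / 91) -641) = -0.00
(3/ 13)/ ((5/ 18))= 54/ 65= 0.83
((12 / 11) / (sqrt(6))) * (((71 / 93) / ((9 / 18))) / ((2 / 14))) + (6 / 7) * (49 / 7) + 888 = 1988 * sqrt(6) / 1023 + 894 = 898.76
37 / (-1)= -37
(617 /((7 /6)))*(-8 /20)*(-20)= 29616 /7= 4230.86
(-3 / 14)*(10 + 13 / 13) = -33 / 14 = -2.36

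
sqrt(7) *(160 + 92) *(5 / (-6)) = -210 *sqrt(7) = -555.61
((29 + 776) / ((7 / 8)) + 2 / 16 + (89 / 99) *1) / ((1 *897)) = 729451 / 710424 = 1.03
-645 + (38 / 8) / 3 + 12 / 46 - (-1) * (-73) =-197659 / 276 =-716.16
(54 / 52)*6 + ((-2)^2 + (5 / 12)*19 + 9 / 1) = 4235 / 156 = 27.15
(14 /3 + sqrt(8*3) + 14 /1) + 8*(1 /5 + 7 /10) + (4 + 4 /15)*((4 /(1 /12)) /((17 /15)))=2*sqrt(6) + 52676 /255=211.47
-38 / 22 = -19 / 11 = -1.73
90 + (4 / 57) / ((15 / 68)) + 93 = 156737 / 855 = 183.32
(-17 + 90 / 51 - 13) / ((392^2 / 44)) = -330 / 40817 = -0.01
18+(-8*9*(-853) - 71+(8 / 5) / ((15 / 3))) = 1534083 / 25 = 61363.32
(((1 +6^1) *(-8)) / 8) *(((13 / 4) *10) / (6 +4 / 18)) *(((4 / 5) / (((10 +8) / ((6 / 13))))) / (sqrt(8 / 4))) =-3 *sqrt(2) / 8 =-0.53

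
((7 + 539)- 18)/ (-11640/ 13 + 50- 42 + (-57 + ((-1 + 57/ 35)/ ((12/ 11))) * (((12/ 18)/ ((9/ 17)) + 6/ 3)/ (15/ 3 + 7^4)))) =-23409706320/ 41870735279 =-0.56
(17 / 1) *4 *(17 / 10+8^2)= 22338 / 5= 4467.60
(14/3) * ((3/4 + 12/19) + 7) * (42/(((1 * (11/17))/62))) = 32898502/209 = 157409.10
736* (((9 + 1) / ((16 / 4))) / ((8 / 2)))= 460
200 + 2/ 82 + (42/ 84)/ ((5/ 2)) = 41046/ 205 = 200.22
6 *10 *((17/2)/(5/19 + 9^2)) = 4845/772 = 6.28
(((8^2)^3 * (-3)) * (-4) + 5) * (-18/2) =-28311597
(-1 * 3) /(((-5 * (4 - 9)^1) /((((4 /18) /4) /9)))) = -1 /1350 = -0.00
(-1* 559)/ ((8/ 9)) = -628.88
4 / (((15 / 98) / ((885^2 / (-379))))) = -20468280 / 379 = -54006.02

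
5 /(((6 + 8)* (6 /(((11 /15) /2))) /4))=11 /126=0.09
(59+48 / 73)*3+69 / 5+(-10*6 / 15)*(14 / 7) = 67442 / 365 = 184.77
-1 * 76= -76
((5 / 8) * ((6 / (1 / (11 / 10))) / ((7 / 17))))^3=176558481 / 175616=1005.37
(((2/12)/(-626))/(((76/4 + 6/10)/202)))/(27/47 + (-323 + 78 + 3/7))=4747/422118060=0.00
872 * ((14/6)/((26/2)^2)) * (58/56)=6322/507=12.47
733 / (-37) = -733 / 37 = -19.81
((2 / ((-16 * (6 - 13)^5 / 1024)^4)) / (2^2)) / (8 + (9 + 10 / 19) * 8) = 2490368 / 1994806657440300025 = 0.00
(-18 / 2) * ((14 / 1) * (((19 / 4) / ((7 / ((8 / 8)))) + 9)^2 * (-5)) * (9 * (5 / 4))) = 148718025 / 224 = 663919.75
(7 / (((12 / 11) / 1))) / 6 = 1.07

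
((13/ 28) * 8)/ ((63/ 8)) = 208/ 441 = 0.47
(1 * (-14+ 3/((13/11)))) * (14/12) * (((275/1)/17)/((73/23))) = -6596975/96798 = -68.15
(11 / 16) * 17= 11.69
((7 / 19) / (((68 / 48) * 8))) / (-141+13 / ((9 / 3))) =-63 / 264860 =-0.00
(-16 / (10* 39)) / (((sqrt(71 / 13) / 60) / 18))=-576* sqrt(923) / 923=-18.96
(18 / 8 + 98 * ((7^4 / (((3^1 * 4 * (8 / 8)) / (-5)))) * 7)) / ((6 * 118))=-8235403 / 8496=-969.33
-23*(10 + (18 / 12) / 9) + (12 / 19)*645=19783 / 114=173.54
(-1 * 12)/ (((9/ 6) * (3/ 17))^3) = -157216/ 243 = -646.98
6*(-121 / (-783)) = 242 / 261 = 0.93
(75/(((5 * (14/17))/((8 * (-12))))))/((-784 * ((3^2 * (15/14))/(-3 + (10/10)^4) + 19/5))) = -15300/7007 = -2.18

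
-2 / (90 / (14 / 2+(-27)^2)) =-16.36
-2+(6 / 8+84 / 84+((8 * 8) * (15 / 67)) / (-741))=-17829 / 66196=-0.27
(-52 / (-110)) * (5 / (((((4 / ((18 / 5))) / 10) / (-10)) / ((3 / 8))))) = -1755 / 22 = -79.77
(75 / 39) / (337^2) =25 / 1476397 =0.00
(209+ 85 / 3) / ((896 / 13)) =1157 / 336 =3.44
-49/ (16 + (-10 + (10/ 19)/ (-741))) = -689871/ 84464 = -8.17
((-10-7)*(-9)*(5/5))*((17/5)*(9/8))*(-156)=-912951/10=-91295.10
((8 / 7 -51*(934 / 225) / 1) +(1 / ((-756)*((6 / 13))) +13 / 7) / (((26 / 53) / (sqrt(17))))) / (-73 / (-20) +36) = -442184 / 83265 +171455*sqrt(17) / 1798524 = -4.92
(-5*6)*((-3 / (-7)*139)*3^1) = -37530 / 7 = -5361.43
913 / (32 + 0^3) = 913 / 32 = 28.53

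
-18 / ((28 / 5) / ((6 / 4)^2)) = -405 / 56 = -7.23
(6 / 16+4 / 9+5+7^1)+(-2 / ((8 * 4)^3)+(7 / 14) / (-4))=1871863 / 147456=12.69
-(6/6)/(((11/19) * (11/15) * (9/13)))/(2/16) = -9880/363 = -27.22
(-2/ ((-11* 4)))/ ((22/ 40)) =10/ 121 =0.08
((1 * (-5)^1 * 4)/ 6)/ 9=-10/ 27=-0.37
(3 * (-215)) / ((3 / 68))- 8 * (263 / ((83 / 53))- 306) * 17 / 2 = -434248 / 83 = -5231.90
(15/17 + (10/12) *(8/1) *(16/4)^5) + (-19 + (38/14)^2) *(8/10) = 17038789/2499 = 6818.24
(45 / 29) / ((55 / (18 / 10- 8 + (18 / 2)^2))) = 306 / 145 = 2.11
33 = 33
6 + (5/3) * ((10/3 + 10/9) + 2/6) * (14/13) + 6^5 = 2734492/351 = 7790.58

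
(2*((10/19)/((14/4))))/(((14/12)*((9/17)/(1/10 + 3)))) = 4216/2793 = 1.51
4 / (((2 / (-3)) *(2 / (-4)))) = 12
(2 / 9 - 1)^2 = 49 / 81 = 0.60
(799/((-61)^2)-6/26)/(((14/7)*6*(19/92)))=-17848/2757261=-0.01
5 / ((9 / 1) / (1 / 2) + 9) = 0.19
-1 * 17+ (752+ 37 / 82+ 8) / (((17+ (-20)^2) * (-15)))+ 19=963463 / 512910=1.88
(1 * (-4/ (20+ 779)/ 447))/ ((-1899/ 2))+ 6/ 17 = 239376554/ 678233547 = 0.35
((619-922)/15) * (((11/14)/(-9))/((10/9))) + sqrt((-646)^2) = 453311/700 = 647.59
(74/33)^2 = 5476/1089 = 5.03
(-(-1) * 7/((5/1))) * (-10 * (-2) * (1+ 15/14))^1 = 58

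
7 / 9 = 0.78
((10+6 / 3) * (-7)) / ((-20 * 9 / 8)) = 56 / 15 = 3.73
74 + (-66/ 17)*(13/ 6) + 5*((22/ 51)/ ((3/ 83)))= 125.26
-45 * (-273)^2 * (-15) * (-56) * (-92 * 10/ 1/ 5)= 518364100800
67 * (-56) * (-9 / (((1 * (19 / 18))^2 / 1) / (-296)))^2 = -21448992003.35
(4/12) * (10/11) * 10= 100/33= 3.03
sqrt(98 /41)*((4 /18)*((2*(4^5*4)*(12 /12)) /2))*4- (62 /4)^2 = -961 /4 +229376*sqrt(82) /369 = 5388.71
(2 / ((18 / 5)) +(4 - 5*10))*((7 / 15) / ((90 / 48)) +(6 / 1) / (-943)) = -21046322 / 1909575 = -11.02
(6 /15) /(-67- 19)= -1 /215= -0.00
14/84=1/6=0.17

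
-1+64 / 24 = 5 / 3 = 1.67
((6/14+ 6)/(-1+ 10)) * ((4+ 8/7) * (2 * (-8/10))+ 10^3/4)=8462/49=172.69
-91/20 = -4.55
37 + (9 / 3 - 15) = 25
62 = 62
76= 76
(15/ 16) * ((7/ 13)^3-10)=-324405/ 35152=-9.23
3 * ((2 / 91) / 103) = 6 / 9373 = 0.00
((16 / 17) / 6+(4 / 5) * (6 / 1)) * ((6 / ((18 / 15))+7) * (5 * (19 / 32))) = 3002 / 17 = 176.59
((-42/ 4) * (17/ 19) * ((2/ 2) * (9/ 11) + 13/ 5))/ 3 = -11186/ 1045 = -10.70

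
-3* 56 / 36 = -14 / 3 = -4.67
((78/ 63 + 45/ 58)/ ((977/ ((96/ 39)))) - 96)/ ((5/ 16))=-11880192256/ 38674545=-307.18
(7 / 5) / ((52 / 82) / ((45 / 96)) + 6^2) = 861 / 22972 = 0.04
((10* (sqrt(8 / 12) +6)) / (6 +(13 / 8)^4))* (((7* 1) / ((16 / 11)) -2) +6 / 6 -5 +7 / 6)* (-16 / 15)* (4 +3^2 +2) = 40960* sqrt(6) / 478233 +81920 / 53137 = 1.75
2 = 2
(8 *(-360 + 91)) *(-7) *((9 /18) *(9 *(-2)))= -135576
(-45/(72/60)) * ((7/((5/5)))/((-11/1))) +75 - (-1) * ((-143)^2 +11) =452295/22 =20558.86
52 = 52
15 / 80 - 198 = -3165 / 16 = -197.81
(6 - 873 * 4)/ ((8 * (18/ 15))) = -2905/ 8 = -363.12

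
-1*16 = -16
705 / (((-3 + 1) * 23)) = -705 / 46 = -15.33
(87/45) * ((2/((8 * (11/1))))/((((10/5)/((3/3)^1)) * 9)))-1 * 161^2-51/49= -15089736979/582120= -25922.04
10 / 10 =1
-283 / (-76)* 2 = 283 / 38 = 7.45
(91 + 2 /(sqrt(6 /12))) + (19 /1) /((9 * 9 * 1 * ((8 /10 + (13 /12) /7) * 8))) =2 * sqrt(2) + 1971179 /21654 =93.86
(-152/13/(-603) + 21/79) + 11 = 6988718/619281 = 11.29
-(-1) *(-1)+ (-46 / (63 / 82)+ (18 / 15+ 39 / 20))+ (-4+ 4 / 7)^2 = -405437 / 8820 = -45.97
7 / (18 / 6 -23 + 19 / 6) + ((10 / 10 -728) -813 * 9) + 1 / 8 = -8044.29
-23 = -23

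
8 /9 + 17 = 161 /9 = 17.89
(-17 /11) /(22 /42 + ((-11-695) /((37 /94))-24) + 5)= 13209 /15488000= 0.00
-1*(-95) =95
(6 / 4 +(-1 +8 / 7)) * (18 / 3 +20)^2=7774 / 7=1110.57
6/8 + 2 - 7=-17/4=-4.25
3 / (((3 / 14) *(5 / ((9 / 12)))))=21 / 10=2.10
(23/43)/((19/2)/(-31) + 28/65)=4.30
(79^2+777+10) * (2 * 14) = 196784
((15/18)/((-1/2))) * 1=-5/3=-1.67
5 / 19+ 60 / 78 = 255 / 247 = 1.03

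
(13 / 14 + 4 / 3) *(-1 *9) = -285 / 14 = -20.36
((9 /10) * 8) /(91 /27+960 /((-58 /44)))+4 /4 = 2809817 /2838005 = 0.99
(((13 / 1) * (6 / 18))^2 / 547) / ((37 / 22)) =3718 / 182151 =0.02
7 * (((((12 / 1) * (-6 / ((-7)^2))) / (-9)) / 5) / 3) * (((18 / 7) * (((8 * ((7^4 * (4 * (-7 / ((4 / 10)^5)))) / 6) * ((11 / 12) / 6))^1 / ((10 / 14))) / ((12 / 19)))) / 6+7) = -313628897 / 3240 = -96799.04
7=7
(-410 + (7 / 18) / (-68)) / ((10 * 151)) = -501847 / 1848240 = -0.27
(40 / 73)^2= 1600 / 5329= 0.30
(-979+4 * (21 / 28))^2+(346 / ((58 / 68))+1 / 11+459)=304147598 / 319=953440.75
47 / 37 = 1.27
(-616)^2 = 379456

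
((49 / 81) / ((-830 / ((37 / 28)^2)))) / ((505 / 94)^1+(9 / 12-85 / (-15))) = -64343 / 596016360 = -0.00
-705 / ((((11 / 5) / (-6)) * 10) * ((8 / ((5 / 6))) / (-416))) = -91650 / 11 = -8331.82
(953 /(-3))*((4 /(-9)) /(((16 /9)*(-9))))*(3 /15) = -953 /540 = -1.76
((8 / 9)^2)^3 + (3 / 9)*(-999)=-332.51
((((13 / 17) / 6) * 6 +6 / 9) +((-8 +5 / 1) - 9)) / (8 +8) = -0.66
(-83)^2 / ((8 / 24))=20667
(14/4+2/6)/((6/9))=23/4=5.75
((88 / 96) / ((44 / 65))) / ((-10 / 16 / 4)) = -26 / 3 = -8.67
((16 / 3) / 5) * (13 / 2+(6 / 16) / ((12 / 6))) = 107 / 15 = 7.13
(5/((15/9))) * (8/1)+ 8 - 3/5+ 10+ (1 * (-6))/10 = 40.80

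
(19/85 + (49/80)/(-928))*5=281279/252416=1.11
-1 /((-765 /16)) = 16 /765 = 0.02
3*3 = 9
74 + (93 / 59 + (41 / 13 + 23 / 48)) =2916169 / 36816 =79.21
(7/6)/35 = 1/30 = 0.03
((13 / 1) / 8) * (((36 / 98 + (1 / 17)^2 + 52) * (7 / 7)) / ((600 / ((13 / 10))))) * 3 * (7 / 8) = 125334287 / 258944000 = 0.48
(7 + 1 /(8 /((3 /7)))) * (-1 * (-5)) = 1975 /56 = 35.27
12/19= 0.63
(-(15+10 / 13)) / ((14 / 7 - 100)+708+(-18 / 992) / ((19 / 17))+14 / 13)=-1931920 / 74862267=-0.03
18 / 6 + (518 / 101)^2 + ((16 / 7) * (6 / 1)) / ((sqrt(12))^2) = 2174097 / 71407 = 30.45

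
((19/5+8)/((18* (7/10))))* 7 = 59/9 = 6.56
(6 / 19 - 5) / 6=-89 / 114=-0.78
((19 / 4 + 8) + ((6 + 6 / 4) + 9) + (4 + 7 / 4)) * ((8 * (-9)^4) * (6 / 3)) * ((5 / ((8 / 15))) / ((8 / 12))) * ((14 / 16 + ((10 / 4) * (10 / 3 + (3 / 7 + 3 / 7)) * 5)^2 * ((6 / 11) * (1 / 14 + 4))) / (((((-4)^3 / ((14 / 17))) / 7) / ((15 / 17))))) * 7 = -12960163868518125 / 73984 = -175175225298.96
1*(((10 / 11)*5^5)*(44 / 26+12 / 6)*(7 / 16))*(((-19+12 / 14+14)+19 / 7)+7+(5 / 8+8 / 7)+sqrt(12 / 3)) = 24515625 / 572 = 42859.48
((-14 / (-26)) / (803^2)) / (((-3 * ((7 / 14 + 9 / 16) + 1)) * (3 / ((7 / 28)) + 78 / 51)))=-0.00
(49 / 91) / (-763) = -0.00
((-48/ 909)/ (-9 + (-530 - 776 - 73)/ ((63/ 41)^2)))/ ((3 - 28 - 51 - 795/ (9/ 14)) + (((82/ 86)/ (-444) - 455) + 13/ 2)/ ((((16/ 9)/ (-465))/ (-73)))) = -5370624/ 516617335296728285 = -0.00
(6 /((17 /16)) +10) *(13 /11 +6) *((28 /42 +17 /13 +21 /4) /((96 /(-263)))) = -3114285307 /1400256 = -2224.08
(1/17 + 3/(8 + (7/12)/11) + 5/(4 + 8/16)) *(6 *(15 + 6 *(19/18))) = 32110720/162639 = 197.44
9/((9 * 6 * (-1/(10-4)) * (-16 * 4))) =1/64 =0.02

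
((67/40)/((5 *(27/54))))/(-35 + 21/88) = -1474/76475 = -0.02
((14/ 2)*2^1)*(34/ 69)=476/ 69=6.90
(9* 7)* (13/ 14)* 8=468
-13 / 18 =-0.72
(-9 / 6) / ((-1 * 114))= 1 / 76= 0.01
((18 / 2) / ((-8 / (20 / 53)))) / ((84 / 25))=-375 / 2968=-0.13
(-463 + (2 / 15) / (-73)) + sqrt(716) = -506987 / 1095 + 2*sqrt(179) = -436.24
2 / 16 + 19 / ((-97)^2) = 9561 / 75272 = 0.13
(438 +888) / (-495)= -442 / 165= -2.68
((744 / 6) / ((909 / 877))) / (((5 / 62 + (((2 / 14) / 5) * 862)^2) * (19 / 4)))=33037642400 / 795758786163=0.04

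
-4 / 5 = -0.80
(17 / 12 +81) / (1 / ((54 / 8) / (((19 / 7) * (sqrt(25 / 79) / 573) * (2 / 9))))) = 321317199 * sqrt(79) / 3040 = 939450.57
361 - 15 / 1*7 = 256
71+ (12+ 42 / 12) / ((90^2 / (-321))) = 380083 / 5400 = 70.39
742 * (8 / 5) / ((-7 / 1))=-848 / 5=-169.60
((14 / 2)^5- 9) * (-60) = -1007880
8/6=4/3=1.33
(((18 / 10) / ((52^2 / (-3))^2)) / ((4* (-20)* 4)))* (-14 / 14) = 81 / 11698585600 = 0.00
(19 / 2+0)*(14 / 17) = 133 / 17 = 7.82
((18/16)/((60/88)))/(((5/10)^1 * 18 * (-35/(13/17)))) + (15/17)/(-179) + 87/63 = 8767603/6390300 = 1.37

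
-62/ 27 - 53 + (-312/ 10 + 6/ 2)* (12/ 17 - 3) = 21568/ 2295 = 9.40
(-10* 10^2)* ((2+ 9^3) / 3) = -731000 / 3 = -243666.67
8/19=0.42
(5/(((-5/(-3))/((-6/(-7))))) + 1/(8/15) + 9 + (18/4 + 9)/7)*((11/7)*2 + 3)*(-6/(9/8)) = -3526/7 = -503.71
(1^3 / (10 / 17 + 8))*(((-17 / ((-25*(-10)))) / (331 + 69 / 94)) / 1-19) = -629513604 / 284544875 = -2.21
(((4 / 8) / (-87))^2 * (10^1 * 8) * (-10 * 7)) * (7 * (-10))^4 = -4441009.38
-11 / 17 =-0.65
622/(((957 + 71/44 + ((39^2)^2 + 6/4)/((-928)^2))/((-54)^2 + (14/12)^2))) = 309415251481600/163915521327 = 1887.65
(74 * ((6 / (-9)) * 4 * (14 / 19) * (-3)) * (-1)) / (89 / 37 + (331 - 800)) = 19166 / 20501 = 0.93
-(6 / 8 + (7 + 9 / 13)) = -439 / 52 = -8.44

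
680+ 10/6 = 2045/3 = 681.67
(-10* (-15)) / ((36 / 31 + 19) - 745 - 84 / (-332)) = -128650 / 621453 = -0.21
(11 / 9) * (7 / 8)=77 / 72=1.07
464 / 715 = 0.65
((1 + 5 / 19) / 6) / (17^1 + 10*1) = 4 / 513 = 0.01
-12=-12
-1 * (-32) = 32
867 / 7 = 123.86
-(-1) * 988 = 988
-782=-782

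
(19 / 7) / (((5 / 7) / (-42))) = -798 / 5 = -159.60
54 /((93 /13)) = 234 /31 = 7.55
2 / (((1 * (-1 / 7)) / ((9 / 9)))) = -14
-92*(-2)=184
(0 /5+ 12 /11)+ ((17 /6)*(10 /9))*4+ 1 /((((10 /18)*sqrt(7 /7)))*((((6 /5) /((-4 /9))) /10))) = 2084 /297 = 7.02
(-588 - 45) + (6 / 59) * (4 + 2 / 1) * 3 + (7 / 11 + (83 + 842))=191109 / 649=294.47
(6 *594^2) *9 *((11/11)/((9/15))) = 31755240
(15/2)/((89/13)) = 195/178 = 1.10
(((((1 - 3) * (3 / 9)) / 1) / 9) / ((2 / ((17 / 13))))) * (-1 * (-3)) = -17 / 117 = -0.15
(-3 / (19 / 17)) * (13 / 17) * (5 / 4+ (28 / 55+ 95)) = -830193 / 4180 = -198.61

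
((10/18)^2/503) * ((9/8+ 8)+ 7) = 1075/108648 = 0.01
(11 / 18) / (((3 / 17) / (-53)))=-9911 / 54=-183.54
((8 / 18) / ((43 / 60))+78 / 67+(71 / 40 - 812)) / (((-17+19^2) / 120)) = -279494107 / 991064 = -282.01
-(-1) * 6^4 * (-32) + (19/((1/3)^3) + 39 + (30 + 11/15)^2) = -8994479/225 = -39975.46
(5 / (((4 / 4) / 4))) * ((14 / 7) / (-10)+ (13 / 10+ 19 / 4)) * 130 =15210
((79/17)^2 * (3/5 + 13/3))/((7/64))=29557376/30345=974.04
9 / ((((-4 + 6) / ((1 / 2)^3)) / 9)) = 81 / 16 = 5.06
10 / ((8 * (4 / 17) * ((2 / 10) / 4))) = 106.25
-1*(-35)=35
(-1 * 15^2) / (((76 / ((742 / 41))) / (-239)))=19950525 / 1558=12805.22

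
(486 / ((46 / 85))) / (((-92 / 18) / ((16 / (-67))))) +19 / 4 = 6622057 / 141772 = 46.71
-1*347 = -347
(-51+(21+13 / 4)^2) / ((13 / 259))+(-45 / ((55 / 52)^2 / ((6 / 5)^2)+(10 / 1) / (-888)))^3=-192345.39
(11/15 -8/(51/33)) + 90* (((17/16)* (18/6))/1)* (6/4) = 1737547/4080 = 425.87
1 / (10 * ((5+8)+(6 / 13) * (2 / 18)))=39 / 5090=0.01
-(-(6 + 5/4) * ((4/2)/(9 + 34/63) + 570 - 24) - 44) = 2406416/601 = 4004.02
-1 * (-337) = 337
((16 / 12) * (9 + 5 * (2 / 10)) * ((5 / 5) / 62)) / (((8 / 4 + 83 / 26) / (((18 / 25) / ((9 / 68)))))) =14144 / 62775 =0.23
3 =3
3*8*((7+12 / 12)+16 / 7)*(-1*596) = -1029888 / 7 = -147126.86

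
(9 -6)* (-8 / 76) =-6 / 19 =-0.32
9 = 9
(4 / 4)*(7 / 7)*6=6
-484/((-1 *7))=484/7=69.14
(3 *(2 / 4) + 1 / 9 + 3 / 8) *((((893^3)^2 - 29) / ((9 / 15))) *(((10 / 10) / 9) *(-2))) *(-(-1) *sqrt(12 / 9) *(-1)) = 181294571186839760650 *sqrt(3) / 729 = 430742672746253937.18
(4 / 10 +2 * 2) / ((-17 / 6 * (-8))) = 0.19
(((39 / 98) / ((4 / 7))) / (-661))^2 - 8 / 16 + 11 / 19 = 2055305283 / 26033500864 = 0.08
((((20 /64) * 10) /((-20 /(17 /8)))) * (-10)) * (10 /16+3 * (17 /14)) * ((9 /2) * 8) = 914175 /1792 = 510.14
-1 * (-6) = 6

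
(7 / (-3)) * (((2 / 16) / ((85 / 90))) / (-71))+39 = 188313 / 4828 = 39.00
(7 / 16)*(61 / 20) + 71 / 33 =36811 / 10560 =3.49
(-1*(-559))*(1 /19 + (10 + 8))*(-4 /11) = -766948 /209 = -3669.61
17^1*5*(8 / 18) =340 / 9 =37.78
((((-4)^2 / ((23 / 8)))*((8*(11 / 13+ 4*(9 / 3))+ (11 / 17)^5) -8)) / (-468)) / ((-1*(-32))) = -583785829 / 16556952477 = -0.04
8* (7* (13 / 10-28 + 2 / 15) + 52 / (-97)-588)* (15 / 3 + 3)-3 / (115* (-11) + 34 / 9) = -818653332011 / 16515705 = -49568.17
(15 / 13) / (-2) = -15 / 26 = -0.58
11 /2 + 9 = 29 /2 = 14.50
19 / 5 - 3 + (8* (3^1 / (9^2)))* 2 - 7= -757 / 135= -5.61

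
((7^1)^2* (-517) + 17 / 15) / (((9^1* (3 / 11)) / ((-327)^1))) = 455593622 / 135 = 3374767.57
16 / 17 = 0.94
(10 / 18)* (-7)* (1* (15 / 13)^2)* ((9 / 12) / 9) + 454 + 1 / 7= 6440887 / 14196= 453.71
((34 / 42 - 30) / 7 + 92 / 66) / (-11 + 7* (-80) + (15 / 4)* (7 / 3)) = 17956 / 3636633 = 0.00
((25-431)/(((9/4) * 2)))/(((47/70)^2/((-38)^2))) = -288988.84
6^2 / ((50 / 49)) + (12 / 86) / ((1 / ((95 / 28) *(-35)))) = 18.71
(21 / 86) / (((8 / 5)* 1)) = 105 / 688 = 0.15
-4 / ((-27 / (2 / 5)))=8 / 135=0.06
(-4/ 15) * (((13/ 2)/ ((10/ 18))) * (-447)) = 1394.64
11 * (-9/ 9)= -11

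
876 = 876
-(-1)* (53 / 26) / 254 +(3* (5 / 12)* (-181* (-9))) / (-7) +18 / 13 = -289.50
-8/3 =-2.67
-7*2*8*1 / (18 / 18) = -112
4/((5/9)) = 7.20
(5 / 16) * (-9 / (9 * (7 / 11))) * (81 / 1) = -4455 / 112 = -39.78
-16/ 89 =-0.18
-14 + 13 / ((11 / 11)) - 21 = -22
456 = 456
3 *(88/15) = 17.60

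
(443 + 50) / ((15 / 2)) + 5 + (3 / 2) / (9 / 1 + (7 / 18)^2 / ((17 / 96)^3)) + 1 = 1149958223 / 16021770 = 71.77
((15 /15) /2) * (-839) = -839 /2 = -419.50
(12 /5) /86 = 0.03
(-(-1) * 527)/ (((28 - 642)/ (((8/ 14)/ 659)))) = -1054/ 1416191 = -0.00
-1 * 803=-803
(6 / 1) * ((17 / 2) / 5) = 51 / 5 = 10.20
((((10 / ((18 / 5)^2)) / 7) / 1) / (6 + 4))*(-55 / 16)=-1375 / 36288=-0.04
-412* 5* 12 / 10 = -2472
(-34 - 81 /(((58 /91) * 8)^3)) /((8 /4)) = -3457548947 /199794688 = -17.31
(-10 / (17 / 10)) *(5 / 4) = -125 / 17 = -7.35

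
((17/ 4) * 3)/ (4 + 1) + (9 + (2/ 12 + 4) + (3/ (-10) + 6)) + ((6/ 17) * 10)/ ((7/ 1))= 31303/ 1428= 21.92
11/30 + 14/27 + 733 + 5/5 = 198419/270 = 734.89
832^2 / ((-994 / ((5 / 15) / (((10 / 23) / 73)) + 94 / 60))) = -298694656 / 7455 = -40066.35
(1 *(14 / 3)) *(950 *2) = 8866.67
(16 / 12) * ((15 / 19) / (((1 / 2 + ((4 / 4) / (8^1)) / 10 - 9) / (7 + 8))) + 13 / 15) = -409148 / 580545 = -0.70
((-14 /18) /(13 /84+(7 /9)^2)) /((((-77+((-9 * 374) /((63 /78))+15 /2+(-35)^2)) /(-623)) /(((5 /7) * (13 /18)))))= -7937020 /72653741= -0.11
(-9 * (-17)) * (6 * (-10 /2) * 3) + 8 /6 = -41306 /3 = -13768.67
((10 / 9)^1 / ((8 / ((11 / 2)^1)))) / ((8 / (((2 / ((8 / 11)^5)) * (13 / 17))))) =115151465 / 160432128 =0.72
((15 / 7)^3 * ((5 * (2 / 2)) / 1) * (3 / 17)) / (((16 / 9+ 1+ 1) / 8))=18.39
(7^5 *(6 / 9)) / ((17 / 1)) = 33614 / 51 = 659.10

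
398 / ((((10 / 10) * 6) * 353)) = 199 / 1059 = 0.19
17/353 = 0.05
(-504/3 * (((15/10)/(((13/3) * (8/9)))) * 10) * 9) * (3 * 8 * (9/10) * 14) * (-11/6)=42436548/13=3264349.85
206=206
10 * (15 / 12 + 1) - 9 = 27 / 2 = 13.50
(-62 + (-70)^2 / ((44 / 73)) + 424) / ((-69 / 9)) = -280221 / 253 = -1107.59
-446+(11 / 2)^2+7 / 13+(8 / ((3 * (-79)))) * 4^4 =-5223563 / 12324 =-423.85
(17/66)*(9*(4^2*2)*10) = 741.82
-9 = -9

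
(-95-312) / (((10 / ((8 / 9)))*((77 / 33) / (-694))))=1129832 / 105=10760.30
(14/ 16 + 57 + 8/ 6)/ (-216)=-1421/ 5184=-0.27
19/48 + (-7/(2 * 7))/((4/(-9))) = 73/48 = 1.52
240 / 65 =48 / 13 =3.69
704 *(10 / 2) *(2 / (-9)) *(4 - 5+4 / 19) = 35200 / 57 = 617.54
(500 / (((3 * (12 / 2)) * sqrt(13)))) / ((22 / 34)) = 4250 * sqrt(13) / 1287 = 11.91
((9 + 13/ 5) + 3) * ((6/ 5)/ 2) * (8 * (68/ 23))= 119136/ 575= 207.19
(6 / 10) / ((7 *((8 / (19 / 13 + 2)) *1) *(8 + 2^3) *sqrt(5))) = 27 *sqrt(5) / 58240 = 0.00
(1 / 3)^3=1 / 27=0.04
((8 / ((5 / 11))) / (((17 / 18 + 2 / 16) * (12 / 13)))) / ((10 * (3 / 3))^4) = 39 / 21875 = 0.00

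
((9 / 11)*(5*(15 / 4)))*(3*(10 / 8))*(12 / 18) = 3375 / 88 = 38.35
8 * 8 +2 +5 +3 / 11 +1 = 795 / 11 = 72.27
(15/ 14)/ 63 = 5/ 294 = 0.02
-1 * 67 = -67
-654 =-654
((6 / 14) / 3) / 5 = 1 / 35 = 0.03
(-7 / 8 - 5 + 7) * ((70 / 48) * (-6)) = -315 / 32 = -9.84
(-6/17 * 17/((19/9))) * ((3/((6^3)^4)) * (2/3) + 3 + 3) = -17.05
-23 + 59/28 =-585/28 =-20.89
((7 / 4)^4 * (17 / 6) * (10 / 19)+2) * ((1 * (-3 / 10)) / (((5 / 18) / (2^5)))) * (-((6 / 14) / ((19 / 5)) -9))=-1240757811 / 252700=-4910.00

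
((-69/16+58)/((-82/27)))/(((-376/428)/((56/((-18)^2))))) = 643391/184992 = 3.48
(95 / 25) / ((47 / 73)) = 1387 / 235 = 5.90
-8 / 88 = -1 / 11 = -0.09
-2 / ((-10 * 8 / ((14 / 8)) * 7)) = 1 / 160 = 0.01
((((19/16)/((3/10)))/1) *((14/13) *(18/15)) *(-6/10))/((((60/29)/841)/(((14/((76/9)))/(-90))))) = 1195061/52000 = 22.98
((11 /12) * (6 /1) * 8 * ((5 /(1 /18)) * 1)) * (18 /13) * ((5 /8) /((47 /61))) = 2717550 /611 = 4447.71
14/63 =2/9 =0.22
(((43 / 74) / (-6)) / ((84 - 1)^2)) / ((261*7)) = -43 / 5588274132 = -0.00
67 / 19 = 3.53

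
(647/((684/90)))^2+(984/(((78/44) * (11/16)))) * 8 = 257297717/18772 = 13706.46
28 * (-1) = -28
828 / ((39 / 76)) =20976 / 13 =1613.54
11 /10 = 1.10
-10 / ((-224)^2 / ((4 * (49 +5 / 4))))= -1005 / 25088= -0.04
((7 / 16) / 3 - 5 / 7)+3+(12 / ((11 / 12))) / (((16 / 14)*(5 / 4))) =214279 / 18480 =11.60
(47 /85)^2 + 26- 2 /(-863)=164035367 /6235175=26.31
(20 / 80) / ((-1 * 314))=-1 / 1256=-0.00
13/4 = 3.25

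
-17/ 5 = -3.40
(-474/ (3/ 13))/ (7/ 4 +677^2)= -8216/ 1833323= -0.00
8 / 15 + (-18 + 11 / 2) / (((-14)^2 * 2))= 5897 / 11760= 0.50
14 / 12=7 / 6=1.17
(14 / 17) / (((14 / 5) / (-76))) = -380 / 17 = -22.35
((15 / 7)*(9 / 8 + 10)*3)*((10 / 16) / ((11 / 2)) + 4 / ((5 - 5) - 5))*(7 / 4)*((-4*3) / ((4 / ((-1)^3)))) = -362853 / 1408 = -257.71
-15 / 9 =-5 / 3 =-1.67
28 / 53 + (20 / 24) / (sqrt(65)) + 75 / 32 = sqrt(65) / 78 + 4871 / 1696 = 2.98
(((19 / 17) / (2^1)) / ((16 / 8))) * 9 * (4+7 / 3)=1083 / 68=15.93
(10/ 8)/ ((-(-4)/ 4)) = 5/ 4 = 1.25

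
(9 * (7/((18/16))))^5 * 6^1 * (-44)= -145393188864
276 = 276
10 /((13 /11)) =8.46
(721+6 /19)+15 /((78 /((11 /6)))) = 721.67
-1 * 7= -7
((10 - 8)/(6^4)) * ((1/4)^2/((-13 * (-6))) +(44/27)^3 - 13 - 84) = -758805311/5305906944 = -0.14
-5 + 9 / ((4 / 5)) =25 / 4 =6.25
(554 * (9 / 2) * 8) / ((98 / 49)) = 9972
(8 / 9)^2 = 64 / 81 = 0.79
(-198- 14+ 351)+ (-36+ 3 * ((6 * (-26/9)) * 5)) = -157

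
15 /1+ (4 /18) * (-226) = -317 /9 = -35.22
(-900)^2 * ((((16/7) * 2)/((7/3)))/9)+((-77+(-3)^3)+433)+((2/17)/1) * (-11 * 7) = 147146511/833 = 176646.47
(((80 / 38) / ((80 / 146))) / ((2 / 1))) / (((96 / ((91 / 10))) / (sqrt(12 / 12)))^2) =604513 / 35020800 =0.02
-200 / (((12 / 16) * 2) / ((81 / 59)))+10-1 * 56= -13514 / 59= -229.05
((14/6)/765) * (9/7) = 1/255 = 0.00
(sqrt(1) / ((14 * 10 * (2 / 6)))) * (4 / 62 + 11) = 147 / 620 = 0.24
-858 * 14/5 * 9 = -108108/5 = -21621.60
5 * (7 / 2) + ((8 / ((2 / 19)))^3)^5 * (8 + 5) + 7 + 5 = 423815886713270178847209291835 / 2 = 211907943356635089423604600000.00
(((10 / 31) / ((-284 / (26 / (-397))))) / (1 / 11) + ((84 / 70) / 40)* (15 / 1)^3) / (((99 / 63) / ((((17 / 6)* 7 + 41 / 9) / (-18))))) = -1087505952085 / 12456850032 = -87.30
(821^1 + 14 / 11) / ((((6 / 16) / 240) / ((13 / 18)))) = 4180800 / 11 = 380072.73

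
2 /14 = 1 /7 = 0.14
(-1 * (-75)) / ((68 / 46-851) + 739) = -1725 / 2542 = -0.68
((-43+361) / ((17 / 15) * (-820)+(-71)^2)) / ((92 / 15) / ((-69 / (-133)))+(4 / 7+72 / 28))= 30051 / 5814719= 0.01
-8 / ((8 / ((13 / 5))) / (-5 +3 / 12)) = 247 / 20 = 12.35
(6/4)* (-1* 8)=-12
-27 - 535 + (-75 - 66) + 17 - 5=-691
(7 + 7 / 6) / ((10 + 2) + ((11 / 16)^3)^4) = 6896136929411072 / 10142514446713779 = 0.68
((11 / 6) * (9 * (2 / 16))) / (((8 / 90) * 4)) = 1485 / 256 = 5.80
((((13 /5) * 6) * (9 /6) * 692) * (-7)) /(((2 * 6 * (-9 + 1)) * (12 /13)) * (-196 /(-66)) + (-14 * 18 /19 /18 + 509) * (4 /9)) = 384963579 /126565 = 3041.63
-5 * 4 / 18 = -10 / 9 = -1.11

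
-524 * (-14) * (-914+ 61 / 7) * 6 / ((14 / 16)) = -318776448 / 7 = -45539492.57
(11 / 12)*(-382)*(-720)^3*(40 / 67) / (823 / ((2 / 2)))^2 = 5227960320000 / 45381043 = 115201.41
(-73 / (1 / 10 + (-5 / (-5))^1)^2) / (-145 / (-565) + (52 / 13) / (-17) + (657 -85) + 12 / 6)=-2804660 / 26685219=-0.11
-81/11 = -7.36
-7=-7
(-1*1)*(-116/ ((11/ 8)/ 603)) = 559584/ 11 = 50871.27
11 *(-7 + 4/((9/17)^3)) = 160039/729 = 219.53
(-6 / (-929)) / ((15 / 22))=44 / 4645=0.01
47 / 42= 1.12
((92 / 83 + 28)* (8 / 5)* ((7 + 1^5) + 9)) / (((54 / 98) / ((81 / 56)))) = 862512 / 415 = 2078.34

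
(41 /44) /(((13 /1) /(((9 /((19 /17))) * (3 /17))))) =0.10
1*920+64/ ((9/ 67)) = 1396.44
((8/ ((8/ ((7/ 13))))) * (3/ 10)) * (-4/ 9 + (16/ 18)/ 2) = 0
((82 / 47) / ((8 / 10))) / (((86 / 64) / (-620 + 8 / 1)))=-993.25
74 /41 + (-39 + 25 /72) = -108775 /2952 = -36.85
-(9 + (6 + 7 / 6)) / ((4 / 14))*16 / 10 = -1358 / 15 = -90.53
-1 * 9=-9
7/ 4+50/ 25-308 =-1217/ 4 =-304.25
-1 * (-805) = 805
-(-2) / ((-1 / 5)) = -10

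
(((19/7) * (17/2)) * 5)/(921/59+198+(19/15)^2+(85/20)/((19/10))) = 407343375/767853709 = 0.53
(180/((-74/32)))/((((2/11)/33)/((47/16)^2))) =-36084015/296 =-121905.46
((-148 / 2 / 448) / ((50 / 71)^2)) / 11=-186517 / 6160000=-0.03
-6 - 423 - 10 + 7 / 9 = -3944 / 9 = -438.22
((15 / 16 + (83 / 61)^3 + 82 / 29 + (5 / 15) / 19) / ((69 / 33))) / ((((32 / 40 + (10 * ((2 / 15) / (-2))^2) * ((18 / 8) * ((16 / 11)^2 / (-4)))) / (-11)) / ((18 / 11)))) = -755285588283435 / 10401533250208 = -72.61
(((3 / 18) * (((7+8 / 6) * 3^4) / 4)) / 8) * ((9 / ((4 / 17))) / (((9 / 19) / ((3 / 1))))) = 218025 / 256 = 851.66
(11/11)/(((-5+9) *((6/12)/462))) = 231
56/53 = 1.06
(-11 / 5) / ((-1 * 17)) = 11 / 85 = 0.13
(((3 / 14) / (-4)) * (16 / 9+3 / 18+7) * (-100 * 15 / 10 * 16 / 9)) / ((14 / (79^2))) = 3588575 / 63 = 56961.51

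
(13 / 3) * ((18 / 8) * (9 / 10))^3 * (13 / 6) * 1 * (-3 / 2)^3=-269440587 / 1024000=-263.13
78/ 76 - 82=-3077/ 38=-80.97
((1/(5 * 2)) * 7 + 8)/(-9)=-29/30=-0.97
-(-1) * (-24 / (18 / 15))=-20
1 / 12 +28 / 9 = 115 / 36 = 3.19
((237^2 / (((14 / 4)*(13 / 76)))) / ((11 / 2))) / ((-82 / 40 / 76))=-25954571520 / 41041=-632405.92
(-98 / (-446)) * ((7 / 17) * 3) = 1029 / 3791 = 0.27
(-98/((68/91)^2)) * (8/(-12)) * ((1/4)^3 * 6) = 405769/36992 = 10.97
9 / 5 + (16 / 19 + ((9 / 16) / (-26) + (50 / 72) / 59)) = 55237891 / 20985120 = 2.63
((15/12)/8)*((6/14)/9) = 5/672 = 0.01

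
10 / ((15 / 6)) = 4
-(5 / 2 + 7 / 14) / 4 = -3 / 4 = -0.75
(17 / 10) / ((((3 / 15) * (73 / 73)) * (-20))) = -17 / 40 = -0.42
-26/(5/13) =-338/5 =-67.60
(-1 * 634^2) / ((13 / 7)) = -2813692 / 13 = -216437.85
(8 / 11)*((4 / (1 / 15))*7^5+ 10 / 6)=24202120 / 33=733397.58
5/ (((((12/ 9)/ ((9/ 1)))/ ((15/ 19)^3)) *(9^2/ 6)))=16875/ 13718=1.23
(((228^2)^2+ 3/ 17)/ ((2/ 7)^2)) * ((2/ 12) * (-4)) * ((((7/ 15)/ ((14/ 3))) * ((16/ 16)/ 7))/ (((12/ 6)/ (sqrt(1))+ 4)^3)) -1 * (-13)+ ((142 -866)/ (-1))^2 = -13739246267/ 14688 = -935406.20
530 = 530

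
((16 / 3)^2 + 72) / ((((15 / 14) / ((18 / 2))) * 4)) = 3164 / 15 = 210.93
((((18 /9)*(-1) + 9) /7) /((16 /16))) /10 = 1 /10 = 0.10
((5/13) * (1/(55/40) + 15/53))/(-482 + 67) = -589/629057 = -0.00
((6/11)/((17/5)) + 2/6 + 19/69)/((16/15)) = 12405/17204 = 0.72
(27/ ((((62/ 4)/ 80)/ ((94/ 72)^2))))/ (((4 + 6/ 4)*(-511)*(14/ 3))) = -22090/ 1219757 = -0.02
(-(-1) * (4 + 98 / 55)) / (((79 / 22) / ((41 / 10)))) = 13038 / 1975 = 6.60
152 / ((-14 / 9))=-684 / 7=-97.71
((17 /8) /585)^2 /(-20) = -289 /438048000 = -0.00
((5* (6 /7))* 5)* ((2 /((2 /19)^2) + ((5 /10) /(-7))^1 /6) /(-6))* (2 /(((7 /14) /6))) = -758050 /49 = -15470.41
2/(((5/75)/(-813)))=-24390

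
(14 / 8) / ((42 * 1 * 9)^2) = 1 / 81648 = 0.00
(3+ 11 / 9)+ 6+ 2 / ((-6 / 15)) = 47 / 9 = 5.22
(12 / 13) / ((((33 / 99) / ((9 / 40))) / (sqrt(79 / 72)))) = 27 * sqrt(158) / 520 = 0.65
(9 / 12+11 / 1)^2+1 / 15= 33151 / 240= 138.13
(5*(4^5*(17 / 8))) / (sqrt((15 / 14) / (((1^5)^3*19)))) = 2176*sqrt(3990) / 3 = 45816.73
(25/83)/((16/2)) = 25/664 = 0.04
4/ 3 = 1.33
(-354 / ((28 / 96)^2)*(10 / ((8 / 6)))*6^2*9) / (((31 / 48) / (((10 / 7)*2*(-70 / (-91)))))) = -4756672512000 / 138229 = -34411538.19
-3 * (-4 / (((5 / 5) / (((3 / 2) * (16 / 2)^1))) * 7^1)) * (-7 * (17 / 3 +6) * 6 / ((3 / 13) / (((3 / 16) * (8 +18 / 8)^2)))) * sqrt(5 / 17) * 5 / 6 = -388875.81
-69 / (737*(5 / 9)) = -621 / 3685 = -0.17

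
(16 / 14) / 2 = 4 / 7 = 0.57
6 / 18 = 0.33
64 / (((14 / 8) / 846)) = 216576 / 7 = 30939.43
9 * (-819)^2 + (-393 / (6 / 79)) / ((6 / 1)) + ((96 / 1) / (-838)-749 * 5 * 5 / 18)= 91031128345 / 15084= 6034946.19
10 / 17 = 0.59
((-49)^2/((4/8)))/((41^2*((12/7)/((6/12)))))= 0.83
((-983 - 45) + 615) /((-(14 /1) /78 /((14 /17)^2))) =450996 /289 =1560.54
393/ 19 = 20.68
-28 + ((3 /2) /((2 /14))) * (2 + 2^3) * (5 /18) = 1.17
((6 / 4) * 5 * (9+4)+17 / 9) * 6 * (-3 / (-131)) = 13.66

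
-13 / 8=-1.62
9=9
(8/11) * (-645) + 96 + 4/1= -4060/11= -369.09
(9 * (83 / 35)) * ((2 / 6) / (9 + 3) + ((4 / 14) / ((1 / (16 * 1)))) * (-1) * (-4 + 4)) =83 / 140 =0.59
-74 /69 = -1.07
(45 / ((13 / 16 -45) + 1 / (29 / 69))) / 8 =-2610 / 19399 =-0.13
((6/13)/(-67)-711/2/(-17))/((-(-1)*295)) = 619077/8736130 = 0.07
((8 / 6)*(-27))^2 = 1296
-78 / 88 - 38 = -1711 / 44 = -38.89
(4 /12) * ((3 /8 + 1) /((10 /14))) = 77 /120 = 0.64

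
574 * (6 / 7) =492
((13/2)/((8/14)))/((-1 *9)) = -91/72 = -1.26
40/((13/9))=360/13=27.69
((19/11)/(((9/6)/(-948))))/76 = -158/11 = -14.36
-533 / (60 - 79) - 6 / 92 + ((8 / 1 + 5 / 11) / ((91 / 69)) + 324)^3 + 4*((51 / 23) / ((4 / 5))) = 31621029734785071505 / 876624622874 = 36071345.60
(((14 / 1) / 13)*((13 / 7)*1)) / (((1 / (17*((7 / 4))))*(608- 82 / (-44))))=1309 / 13417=0.10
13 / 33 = 0.39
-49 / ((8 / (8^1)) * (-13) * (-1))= -49 / 13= -3.77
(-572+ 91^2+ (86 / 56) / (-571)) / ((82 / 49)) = 862760143 / 187288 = 4606.60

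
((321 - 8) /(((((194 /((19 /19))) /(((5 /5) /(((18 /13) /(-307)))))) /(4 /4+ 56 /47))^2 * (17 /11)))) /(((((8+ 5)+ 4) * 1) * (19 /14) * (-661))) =-4072611354040229 /48884040301124088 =-0.08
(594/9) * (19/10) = 627/5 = 125.40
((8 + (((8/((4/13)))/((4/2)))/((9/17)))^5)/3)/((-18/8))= -2108733749972/1594323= -1322651.53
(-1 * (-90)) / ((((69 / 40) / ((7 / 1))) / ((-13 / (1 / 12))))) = -1310400 / 23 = -56973.91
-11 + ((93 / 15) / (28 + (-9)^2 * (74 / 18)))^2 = -35837314 / 3258025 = -11.00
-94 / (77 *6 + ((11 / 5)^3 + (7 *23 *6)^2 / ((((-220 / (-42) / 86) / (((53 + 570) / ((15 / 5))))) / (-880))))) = 11750 / 349976425116919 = 0.00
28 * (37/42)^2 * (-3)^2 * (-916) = -1254004/7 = -179143.43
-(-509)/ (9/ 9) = 509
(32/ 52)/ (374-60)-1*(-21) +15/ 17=759320/ 34697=21.88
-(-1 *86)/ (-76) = -43/ 38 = -1.13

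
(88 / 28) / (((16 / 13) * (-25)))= -143 / 1400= -0.10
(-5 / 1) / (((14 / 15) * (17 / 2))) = -75 / 119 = -0.63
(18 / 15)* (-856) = -5136 / 5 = -1027.20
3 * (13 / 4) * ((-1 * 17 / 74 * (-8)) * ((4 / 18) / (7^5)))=442 / 1865577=0.00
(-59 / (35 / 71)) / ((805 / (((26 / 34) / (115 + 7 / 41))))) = -2232737 / 2261719950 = -0.00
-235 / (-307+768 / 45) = 3525 / 4349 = 0.81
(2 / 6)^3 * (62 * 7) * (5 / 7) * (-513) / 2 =-2945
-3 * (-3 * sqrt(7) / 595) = 9 * sqrt(7) / 595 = 0.04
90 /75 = 6 /5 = 1.20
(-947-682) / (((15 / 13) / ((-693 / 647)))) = 4891887 / 3235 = 1512.18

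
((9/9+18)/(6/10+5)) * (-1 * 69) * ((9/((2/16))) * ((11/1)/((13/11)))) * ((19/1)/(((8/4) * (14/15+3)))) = -2034442575/5369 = -378923.93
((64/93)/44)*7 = 112/1023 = 0.11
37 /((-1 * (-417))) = 37 /417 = 0.09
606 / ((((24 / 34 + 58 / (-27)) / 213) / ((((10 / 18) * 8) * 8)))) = -1053276480 / 331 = -3182104.17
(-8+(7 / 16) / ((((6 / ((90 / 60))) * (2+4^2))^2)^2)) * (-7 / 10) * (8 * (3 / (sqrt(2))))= 95.04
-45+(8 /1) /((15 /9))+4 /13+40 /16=-4861 /130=-37.39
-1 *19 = -19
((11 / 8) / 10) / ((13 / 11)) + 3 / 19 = 5419 / 19760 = 0.27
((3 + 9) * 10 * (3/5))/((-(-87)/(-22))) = -18.21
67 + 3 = 70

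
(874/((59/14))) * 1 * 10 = 122360/59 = 2073.90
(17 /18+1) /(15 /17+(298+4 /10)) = 2975 /457902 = 0.01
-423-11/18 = -7625/18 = -423.61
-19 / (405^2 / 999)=-703 / 6075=-0.12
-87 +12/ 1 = -75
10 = 10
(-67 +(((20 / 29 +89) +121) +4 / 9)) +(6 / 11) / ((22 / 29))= 4574606 / 31581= 144.85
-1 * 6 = -6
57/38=3/2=1.50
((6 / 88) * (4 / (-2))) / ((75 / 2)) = -0.00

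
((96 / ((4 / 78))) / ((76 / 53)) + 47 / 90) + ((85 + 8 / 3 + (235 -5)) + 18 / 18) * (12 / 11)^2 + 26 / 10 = 349230059 / 206910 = 1687.84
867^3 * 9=5865429267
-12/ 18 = -2/ 3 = -0.67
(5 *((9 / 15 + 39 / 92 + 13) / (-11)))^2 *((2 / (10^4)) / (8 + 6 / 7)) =291307807 / 317484640000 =0.00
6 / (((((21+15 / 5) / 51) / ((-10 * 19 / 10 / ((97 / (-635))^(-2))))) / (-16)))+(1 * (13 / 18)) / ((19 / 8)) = 6257215264 / 68951475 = 90.75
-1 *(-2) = 2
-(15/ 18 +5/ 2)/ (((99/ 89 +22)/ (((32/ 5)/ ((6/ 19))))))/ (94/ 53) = -1.65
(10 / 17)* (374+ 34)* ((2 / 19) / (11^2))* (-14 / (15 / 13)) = -5824 / 2299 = -2.53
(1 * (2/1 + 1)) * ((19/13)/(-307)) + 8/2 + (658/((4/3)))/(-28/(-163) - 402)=2.76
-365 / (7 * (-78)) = 365 / 546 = 0.67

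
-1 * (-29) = 29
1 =1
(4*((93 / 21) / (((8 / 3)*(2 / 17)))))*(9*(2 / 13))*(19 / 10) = 270351 / 1820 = 148.54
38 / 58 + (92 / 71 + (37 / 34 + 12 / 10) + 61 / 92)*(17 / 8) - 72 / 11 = 3.13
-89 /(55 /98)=-8722 /55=-158.58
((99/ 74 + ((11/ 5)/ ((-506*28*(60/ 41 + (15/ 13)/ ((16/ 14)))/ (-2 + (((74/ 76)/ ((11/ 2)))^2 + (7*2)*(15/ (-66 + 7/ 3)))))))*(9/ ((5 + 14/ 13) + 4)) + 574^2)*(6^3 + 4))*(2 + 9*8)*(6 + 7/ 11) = 595054632598059437638444/ 16716552493795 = 35596731611.91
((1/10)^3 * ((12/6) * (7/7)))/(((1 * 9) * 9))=0.00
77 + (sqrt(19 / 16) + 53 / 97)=sqrt(19) / 4 + 7522 / 97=78.64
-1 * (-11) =11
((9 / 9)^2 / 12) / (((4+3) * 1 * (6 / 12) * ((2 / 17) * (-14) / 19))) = -323 / 1176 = -0.27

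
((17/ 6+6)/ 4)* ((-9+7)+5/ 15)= -265/ 72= -3.68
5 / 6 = 0.83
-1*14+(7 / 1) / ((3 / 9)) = 7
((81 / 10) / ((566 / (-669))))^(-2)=32035600 / 2936447721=0.01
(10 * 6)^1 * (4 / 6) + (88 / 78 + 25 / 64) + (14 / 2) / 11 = 1157413 / 27456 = 42.16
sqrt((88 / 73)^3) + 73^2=176*sqrt(1606) / 5329 + 5329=5330.32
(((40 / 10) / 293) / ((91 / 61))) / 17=244 / 453271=0.00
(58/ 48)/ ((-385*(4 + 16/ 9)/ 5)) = -87/ 32032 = -0.00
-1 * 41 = -41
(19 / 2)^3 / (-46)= -6859 / 368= -18.64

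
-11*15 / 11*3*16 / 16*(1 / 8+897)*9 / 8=-2906685 / 64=-45416.95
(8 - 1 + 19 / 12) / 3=103 / 36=2.86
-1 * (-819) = 819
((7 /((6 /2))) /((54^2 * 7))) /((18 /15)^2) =25 /314928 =0.00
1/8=0.12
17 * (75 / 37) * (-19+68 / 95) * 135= -59796225 / 703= -85058.64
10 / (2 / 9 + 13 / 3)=90 / 41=2.20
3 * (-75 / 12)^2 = 1875 / 16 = 117.19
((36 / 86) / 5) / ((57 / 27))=162 / 4085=0.04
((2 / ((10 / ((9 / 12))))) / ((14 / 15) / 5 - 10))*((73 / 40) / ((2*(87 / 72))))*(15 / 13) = -29565 / 2219776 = -0.01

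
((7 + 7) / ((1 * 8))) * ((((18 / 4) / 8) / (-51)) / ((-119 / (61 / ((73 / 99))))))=18117 / 1350208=0.01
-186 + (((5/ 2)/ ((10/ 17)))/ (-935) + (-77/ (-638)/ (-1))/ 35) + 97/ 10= -224969/ 1276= -176.31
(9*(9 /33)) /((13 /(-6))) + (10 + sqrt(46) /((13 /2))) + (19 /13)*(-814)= -168858 /143 + 2*sqrt(46) /13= -1179.78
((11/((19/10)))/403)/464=55/1776424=0.00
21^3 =9261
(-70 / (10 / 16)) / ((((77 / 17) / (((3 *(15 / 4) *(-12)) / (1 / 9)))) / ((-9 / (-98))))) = 1487160 / 539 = 2759.11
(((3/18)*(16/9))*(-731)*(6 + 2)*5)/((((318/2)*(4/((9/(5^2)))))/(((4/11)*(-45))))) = 80.25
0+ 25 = 25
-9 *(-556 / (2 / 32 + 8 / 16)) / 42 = 4448 / 21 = 211.81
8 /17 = 0.47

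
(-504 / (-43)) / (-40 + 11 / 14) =-784 / 2623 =-0.30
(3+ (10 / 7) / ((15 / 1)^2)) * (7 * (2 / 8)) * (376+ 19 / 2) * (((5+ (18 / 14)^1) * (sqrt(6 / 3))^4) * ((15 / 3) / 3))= 5354338 / 63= 84989.49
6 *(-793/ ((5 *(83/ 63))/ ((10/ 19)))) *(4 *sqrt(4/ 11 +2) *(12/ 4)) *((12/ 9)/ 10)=-4796064 *sqrt(286)/ 86735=-935.13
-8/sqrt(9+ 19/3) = -4 *sqrt(138)/23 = -2.04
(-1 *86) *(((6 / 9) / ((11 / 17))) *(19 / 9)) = -55556 / 297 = -187.06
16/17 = 0.94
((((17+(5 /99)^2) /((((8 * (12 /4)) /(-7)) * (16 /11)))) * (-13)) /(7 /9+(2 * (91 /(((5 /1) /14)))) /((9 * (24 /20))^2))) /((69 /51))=55241823 /8678912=6.37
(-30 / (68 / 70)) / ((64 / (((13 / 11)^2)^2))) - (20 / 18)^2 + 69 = 86221963987 / 1290282048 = 66.82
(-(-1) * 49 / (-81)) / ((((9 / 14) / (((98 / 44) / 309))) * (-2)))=16807 / 4955742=0.00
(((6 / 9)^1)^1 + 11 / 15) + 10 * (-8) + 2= -383 / 5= -76.60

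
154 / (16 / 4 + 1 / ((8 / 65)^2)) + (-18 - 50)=-294852 / 4481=-65.80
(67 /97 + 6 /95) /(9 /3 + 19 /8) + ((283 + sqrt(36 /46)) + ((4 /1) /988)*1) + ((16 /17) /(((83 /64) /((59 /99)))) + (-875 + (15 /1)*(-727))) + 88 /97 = -8271758094147458 /719563881465 + 3*sqrt(46) /23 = -11494.63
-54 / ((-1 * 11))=54 / 11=4.91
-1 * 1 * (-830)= 830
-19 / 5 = -3.80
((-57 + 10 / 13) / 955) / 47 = -731 / 583505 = -0.00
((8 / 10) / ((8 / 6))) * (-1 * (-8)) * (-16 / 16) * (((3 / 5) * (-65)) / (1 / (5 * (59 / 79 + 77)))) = 5748912 / 79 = 72771.04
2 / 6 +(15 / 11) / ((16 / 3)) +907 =479207 / 528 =907.59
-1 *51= -51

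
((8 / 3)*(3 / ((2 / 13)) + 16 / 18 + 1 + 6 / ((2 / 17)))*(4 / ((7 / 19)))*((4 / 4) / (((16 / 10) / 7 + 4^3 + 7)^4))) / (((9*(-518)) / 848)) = -5143514320000 / 347293865144957391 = -0.00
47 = 47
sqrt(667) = 25.83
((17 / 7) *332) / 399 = 5644 / 2793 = 2.02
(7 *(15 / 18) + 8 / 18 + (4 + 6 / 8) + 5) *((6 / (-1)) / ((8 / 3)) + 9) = 1731 / 16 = 108.19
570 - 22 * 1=548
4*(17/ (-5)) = -13.60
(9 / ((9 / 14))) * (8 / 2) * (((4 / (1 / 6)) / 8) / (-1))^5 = -13608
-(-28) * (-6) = -168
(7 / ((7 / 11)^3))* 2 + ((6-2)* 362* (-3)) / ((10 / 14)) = -1476682 / 245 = -6027.27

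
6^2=36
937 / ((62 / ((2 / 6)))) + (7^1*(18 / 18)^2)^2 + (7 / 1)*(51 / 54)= 16921 / 279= 60.65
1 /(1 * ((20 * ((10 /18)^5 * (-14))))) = -59049 /875000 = -0.07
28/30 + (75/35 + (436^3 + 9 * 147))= 8702734118/105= 82883182.08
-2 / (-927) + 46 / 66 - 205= -2083256 / 10197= -204.30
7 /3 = 2.33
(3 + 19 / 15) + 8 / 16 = 143 / 30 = 4.77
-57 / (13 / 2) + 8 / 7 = -694 / 91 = -7.63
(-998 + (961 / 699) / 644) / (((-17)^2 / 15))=-2246273635 / 43365028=-51.80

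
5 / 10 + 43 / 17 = 103 / 34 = 3.03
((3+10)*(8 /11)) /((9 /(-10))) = -10.51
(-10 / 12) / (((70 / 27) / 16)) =-36 / 7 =-5.14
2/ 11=0.18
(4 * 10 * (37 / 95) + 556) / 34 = 5430 / 323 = 16.81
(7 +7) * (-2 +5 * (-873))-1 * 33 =-61171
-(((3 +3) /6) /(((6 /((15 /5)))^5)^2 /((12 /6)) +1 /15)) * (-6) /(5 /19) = 342 /7681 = 0.04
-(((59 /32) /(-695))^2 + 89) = -44020969881 /494617600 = -89.00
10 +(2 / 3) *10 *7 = 56.67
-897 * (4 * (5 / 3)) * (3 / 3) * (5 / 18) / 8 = -7475 / 36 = -207.64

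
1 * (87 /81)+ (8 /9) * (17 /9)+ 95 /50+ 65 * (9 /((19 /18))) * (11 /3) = 31345711 /15390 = 2036.76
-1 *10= -10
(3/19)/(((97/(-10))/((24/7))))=-720/12901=-0.06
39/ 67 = 0.58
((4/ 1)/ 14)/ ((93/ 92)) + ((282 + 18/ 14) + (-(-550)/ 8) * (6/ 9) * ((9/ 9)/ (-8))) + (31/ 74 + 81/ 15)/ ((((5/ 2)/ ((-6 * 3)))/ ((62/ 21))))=1485162017/ 9634800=154.15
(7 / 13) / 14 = 1 / 26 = 0.04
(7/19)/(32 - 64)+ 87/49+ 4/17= 1012569/506464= 2.00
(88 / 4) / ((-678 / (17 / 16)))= -187 / 5424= -0.03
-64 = -64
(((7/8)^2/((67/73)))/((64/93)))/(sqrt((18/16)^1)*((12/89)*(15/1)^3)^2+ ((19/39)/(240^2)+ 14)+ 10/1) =-9874327462405141550949225/16373501969358478482627134062837328+ 3993626493349916889375000000*sqrt(2)/1023343873084904905164195878927333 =0.00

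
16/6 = 8/3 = 2.67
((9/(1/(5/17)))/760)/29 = 9/74936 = 0.00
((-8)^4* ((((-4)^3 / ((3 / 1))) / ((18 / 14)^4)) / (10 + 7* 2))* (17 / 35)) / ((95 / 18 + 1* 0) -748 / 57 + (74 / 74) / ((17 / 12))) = 90.65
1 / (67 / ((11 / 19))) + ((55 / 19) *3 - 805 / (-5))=216019 / 1273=169.69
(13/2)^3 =2197/8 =274.62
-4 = -4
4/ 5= 0.80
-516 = -516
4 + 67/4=83/4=20.75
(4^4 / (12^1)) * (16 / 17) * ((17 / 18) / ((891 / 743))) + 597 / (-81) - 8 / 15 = 951383 / 120285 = 7.91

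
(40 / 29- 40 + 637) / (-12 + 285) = 2479 / 1131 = 2.19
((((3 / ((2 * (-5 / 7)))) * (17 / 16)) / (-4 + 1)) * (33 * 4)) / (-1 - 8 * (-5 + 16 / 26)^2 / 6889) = -415634037 / 4328120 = -96.03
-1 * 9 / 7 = -9 / 7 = -1.29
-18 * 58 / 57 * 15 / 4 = -1305 / 19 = -68.68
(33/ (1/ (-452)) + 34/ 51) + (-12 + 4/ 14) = -313468/ 21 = -14927.05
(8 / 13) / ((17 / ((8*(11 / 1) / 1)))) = 704 / 221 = 3.19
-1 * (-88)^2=-7744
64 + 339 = 403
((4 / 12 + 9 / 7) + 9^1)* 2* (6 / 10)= 446 / 35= 12.74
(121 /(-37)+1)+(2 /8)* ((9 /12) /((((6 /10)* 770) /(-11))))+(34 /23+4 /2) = 229421 /190624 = 1.20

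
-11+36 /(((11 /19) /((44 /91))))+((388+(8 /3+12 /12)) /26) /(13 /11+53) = 6294835 /325416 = 19.34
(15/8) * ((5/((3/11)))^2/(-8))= -15125/192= -78.78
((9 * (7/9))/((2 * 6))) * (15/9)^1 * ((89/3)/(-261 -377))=-3115/68904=-0.05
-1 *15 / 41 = -15 / 41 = -0.37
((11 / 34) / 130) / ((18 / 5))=11 / 15912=0.00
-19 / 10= -1.90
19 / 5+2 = 29 / 5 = 5.80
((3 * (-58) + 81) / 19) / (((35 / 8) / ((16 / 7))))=-11904 / 4655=-2.56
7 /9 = 0.78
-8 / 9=-0.89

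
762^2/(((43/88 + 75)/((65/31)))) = 255483360/15841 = 16127.98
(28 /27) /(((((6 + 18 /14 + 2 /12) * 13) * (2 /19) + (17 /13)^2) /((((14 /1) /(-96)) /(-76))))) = 57967 /346883904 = 0.00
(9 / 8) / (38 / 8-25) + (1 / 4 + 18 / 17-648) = -395809 / 612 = -646.75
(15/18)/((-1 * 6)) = -5/36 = -0.14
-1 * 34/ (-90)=17/ 45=0.38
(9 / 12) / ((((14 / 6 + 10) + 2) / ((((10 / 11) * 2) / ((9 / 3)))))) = 15 / 473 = 0.03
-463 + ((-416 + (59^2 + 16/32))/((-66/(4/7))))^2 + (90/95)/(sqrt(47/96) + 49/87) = 181656* sqrt(282)/793231 + 10088181955990/42327599391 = 242.18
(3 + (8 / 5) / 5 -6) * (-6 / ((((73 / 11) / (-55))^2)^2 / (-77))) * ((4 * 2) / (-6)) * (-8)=-1769403947326400 / 28398241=-62306814.97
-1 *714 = -714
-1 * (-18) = 18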